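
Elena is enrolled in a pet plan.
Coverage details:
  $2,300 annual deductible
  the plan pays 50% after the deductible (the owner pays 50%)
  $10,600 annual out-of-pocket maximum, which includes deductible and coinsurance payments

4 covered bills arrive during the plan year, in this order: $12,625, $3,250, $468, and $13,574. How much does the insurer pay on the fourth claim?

#1 ($12,625): $2,300 finishes the deductible; $10,325 goes to coinsurance; 50% of $10,325 = $5,162.50. Owner pays $7,462.50; OOP now $7,462.50. Insurer: $12,625 − $7,462.50 = $5,162.50.
#2 ($3,250): 50% coinsurance on $3,250 = $1,625. Owner owes $1,625 (running OOP $9,087.50). Plan pays $3,250 − $1,625 = $1,625.
#3 ($468): 50% coinsurance on $468 = $234. Owner owes $234 (running OOP $9,321.50). Plan pays $468 − $234 = $234.
#4 ($13,574): 50% coinsurance on $13,574 = $6,787. That would push OOP to $16,108.50, over the $10,600 cap, so owner pays $10,600 − $9,321.50 = $1,278.50. Plan pays $13,574 − $1,278.50 = $12,295.50.

$12,295.50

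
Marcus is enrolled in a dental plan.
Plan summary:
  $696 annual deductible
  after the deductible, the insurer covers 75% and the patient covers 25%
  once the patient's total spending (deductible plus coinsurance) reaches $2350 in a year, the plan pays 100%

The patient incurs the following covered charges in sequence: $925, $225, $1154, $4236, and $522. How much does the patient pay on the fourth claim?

Bill 1, $925: $696 to deductible, leaving $229; 25% of $229 = $57.25. Patient pays $753.25; OOP now $753.25.
Bill 2, $225: 25% coinsurance on $225 = $56.25. Cost to patient: $56.25. OOP to date $809.50.
Bill 3, $1154: 25% coinsurance on $1154 = $288.50. Patient owes $288.50 (running OOP $1098).
Bill 4, $4236: deductible already satisfied, so patient's share is 25% × $4236 = $1059. Patient owes $1059 (running OOP $2157).

$1059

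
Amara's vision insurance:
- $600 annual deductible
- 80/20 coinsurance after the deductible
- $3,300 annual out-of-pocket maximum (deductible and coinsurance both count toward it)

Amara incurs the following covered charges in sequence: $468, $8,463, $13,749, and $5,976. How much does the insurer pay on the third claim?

#1 ($468): fully absorbed by the deductible. Cost to member: $468. OOP to date $468. Insurer: $468 − $468 = $0.
#2 ($8,463): $132 to deductible, leaving $8,331; 20% of $8,331 = $1,666.20. Member owes $1,798.20 (running OOP $2,266.20). Insurer: $8,463 − $1,798.20 = $6,664.80.
#3 ($13,749): deductible already satisfied, so member's share is 20% × $13,749 = $2,749.80. That would push OOP to $5,016, over the $3,300 cap, so member pays $3,300 − $2,266.20 = $1,033.80. Insurer: $13,749 − $1,033.80 = $12,715.20.

$12,715.20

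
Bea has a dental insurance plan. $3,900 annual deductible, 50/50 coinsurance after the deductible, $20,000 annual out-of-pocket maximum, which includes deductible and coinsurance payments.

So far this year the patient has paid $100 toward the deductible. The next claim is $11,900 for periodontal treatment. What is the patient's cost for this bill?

$7,850

$100 of the $3,900 deductible is already met, leaving $3,800.
The remaining $8,100 (= $11,900 − $3,800) moves to coinsurance.
Coinsurance: $8,100 × 50% = $4,050.
So the patient owes $3,800 + $4,050 = $7,850 before any cap.
Cumulative spending $100 + $7,850 = $7,950 stays under the $20,000 maximum.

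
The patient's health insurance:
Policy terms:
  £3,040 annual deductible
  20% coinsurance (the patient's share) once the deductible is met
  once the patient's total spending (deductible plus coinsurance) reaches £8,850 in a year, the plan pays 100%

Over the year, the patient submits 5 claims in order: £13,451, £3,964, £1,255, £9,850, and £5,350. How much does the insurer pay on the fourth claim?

£7,880

Claim 1 — £13,451: £3,040 finishes the deductible; £10,411 goes to coinsurance; patient's 20% is £2,082.20. Patient owes £5,122.20 (running OOP £5,122.20). Insurer: £13,451 − £5,122.20 = £8,328.80.
Claim 2 — £3,964: deductible already satisfied, so patient's share is 20% × £3,964 = £792.80. Patient pays £792.80; OOP now £5,915. Insurer: £3,964 − £792.80 = £3,171.20.
Claim 3 — £1,255: deductible met; 20% of £1,255 = £251. Patient pays £251; OOP now £6,166. Plan pays £1,255 − £251 = £1,004.
Claim 4 — £9,850: deductible already satisfied, so patient's share is 20% × £9,850 = £1,970. Patient owes £1,970 (running OOP £8,136). Plan pays £9,850 − £1,970 = £7,880.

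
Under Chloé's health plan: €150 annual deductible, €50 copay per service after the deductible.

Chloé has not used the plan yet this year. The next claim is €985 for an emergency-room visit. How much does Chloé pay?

Deductible not yet touched, so the first €150 of the bill goes to the deductible.
After the €150 deductible portion, €985 − €150 = €835 is subject to the copay.
Copay on this service: €50.
That puts the patient's cost at €150 + €50 = €200.

€200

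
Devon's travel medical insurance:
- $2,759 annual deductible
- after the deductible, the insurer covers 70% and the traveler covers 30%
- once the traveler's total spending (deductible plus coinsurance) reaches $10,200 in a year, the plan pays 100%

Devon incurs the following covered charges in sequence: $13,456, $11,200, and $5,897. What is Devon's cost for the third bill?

Claim 1 — $13,456: $2,759 finishes the deductible; $10,697 goes to coinsurance; 30% of $10,697 = $3,209.10. Traveler owes $5,968.10 (running OOP $5,968.10).
Claim 2 — $11,200: deductible met; 30% of $11,200 = $3,360. Traveler pays $3,360; OOP now $9,328.10.
Claim 3 — $5,897: deductible met; 30% of $5,897 = $1,769.10. Adding that to $9,328.10 gives $11,097.20, past the $10,200 cap; traveler pays only $10,200 − $9,328.10 = $871.90.

$871.90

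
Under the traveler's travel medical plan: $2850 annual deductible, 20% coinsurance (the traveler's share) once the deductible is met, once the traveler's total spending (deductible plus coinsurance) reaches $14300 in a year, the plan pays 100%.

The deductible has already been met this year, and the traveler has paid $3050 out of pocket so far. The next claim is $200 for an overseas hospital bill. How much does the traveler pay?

With the deductible met, the entire $200 is subject to coinsurance.
Traveler's 20% share of $200 is $40.
Cumulative spending $3050 + $40 = $3090 stays under the $14300 maximum.

$40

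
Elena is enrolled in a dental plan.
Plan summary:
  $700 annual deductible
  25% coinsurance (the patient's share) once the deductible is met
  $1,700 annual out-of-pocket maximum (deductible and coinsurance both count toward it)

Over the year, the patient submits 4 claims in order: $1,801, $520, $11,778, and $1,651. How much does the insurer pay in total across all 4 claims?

$14,050

Claim 1 — $1,801: $700 finishes the deductible; $1,101 goes to coinsurance; coinsurance $1,101 × 25% = $275.25. Patient pays $975.25; OOP now $975.25. Plan pays $1,801 − $975.25 = $825.75.
Claim 2 — $520: deductible met; 25% of $520 = $130. Patient pays $130; OOP now $1,105.25. Plan pays $520 − $130 = $390.
Claim 3 — $11,778: 25% coinsurance on $11,778 = $2,944.50. OOP would hit $4,049.75 > $1,700, so the cap limits the patient to $1,700 − $1,105.25 = $594.75. Plan pays $11,778 − $594.75 = $11,183.25.
Claim 4 — $1,651: deductible already satisfied, so patient's share is 25% × $1,651 = $412.75. Adding that to $1,700 gives $2,112.75, past the $1,700 cap; patient pays only $1,700 − $1,700 = $0. Plan pays $1,651 − $0 = $1,651.
Insurer total: $825.75 + $390 + $11,183.25 + $1,651 = $14,050.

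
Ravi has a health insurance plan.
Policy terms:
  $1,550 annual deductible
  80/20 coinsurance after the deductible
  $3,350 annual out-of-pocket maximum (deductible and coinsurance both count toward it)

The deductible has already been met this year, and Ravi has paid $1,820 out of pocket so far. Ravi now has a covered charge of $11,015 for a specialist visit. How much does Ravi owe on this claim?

With the deductible met, the entire $11,015 is subject to coinsurance.
Patient's 20% share of $11,015 is $2,203.
That would bring total out-of-pocket to $4,023, past the $3,350 cap. The patient is capped at $3,350 − $1,820 = $1,530 on this claim.

$1,530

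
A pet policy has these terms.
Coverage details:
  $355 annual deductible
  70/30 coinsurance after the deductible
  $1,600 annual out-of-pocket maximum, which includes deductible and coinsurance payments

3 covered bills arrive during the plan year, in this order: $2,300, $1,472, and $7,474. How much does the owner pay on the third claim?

Bill 1, $2,300: $355 to deductible, leaving $1,945; 30% of $1,945 = $583.50. Cost to owner: $938.50. OOP to date $938.50.
Bill 2, $1,472: deductible already satisfied, so owner's share is 30% × $1,472 = $441.60. Owner pays $441.60; OOP now $1,380.10.
Bill 3, $7,474: deductible met; 30% of $7,474 = $2,242.20. OOP would hit $3,622.30 > $1,600, so the cap limits the owner to $1,600 − $1,380.10 = $219.90.

$219.90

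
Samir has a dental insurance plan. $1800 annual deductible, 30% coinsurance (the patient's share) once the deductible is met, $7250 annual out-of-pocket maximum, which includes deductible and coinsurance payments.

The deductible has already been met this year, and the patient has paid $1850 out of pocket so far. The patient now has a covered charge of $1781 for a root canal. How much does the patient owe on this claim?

$534.30

With the deductible met, the entire $1781 is subject to coinsurance.
Patient's 30% share of $1781 is $534.30.
Total out-of-pocket so far would be $1850 + $534.30 = $2384.30, below the $7250 cap — no reduction.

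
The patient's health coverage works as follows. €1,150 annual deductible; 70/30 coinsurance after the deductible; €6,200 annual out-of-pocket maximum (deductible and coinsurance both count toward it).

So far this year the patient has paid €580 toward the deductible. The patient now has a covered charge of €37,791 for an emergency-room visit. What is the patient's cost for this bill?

€5,620

Deductible still to meet: €1,150 − €580 = €570.
After the €570 deductible portion, €37,791 − €570 = €37,221 is subject to coinsurance.
Coinsurance: €37,221 × 30% = €11,166.30.
So the patient owes €570 + €11,166.30 = €11,736.30 before any cap.
Adding €11,736.30 to the €580 already spent would give €12,316.30, which exceeds the €6,200 cap; the patient pays just €6,200 − €580 = €5,620.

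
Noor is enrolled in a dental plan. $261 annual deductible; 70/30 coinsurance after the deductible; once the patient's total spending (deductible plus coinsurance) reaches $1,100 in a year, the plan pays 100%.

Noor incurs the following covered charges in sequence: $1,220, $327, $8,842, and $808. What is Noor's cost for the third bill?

$453.20

Claim 1 — $1,220: $261 finishes the deductible; $959 goes to coinsurance; coinsurance $959 × 30% = $287.70. Patient owes $548.70 (running OOP $548.70).
Claim 2 — $327: deductible already satisfied, so patient's share is 30% × $327 = $98.10. Cost to patient: $98.10. OOP to date $646.80.
Claim 3 — $8,842: deductible met; 30% of $8,842 = $2,652.60. OOP would hit $3,299.40 > $1,100, so the cap limits the patient to $1,100 − $646.80 = $453.20.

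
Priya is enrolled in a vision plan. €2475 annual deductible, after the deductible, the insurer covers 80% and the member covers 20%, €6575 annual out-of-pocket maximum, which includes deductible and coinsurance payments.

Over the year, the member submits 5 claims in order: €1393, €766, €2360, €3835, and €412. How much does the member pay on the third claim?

€724.80

Claim 1 — €1393: all of it applies to the deductible. Member pays €1393; OOP now €1393.
Claim 2 — €766: entire amount goes to the deductible. Cost to member: €766. OOP to date €2159.
Claim 3 — €2360: €316 to deductible, leaving €2044; coinsurance €2044 × 20% = €408.80. Cost to member: €724.80. OOP to date €2883.80.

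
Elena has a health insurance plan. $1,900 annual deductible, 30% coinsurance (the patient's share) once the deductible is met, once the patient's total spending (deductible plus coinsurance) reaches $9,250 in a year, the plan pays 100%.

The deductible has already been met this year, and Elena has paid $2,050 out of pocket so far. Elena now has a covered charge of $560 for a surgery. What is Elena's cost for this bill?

The deductible is already satisfied, so the full bill goes to coinsurance.
Coinsurance: $560 × 30% = $168.
Year-to-date out-of-pocket becomes $2,050 + $168 = $2,218, still under the $9,250 maximum, so no cap applies.

$168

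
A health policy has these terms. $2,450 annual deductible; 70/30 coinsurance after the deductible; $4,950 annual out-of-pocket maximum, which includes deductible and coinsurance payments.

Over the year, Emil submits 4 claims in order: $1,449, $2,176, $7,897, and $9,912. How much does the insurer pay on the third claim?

$5,749.50

Claim 1 ($1,449): all of it applies to the deductible. Cost to patient: $1,449. OOP to date $1,449. Plan pays $1,449 − $1,449 = $0.
Claim 2 ($2,176): $1,001 to deductible, leaving $1,175; patient's 30% is $352.50. Cost to patient: $1,353.50. OOP to date $2,802.50. Insurer: $2,176 − $1,353.50 = $822.50.
Claim 3 ($7,897): deductible already satisfied, so patient's share is 30% × $7,897 = $2,369.10. Adding that to $2,802.50 gives $5,171.60, past the $4,950 cap; patient pays only $4,950 − $2,802.50 = $2,147.50. Plan pays $7,897 − $2,147.50 = $5,749.50.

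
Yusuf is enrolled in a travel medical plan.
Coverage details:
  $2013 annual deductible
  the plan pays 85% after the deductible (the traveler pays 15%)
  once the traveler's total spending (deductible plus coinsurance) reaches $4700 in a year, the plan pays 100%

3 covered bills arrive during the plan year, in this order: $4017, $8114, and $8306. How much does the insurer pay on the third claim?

$7136.70

Claim 1 ($4017): $2013 finishes the deductible; $2004 goes to coinsurance; coinsurance $2004 × 15% = $300.60. Traveler pays $2313.60; OOP now $2313.60. Insurer: $4017 − $2313.60 = $1703.40.
Claim 2 ($8114): 15% coinsurance on $8114 = $1217.10. Traveler owes $1217.10 (running OOP $3530.70). Plan pays $8114 − $1217.10 = $6896.90.
Claim 3 ($8306): deductible met; 15% of $8306 = $1245.90. OOP would hit $4776.60 > $4700, so the cap limits the traveler to $4700 − $3530.70 = $1169.30. Insurer: $8306 − $1169.30 = $7136.70.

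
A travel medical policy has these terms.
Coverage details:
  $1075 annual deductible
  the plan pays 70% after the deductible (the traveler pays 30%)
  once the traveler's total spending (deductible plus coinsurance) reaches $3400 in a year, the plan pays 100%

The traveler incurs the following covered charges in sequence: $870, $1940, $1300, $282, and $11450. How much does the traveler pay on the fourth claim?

$84.60

Claim 1 — $870: entire amount goes to the deductible. Traveler pays $870; OOP now $870.
Claim 2 — $1940: $205 to deductible, leaving $1735; 30% of $1735 = $520.50. Traveler pays $725.50; OOP now $1595.50.
Claim 3 — $1300: 30% coinsurance on $1300 = $390. Traveler pays $390; OOP now $1985.50.
Claim 4 — $282: 30% coinsurance on $282 = $84.60. Cost to traveler: $84.60. OOP to date $2070.10.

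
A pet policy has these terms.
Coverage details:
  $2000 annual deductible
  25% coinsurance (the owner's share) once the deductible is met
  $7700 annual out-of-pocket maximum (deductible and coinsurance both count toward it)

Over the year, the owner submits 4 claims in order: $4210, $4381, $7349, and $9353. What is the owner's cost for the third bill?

$1837.25

Claim 1 ($4210): deductible takes $2000, $2210 remains; coinsurance $2210 × 25% = $552.50. Owner owes $2552.50 (running OOP $2552.50).
Claim 2 ($4381): 25% coinsurance on $4381 = $1095.25. Owner pays $1095.25; OOP now $3647.75.
Claim 3 ($7349): deductible already satisfied, so owner's share is 25% × $7349 = $1837.25. Owner pays $1837.25; OOP now $5485.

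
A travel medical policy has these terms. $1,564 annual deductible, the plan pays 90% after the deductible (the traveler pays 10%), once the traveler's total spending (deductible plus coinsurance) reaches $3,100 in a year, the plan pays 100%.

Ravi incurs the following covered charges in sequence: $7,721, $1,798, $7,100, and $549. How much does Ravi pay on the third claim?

Claim 1 — $7,721: deductible takes $1,564, $6,157 remains; traveler's 10% is $615.70. Traveler pays $2,179.70; OOP now $2,179.70.
Claim 2 — $1,798: deductible met; 10% of $1,798 = $179.80. Traveler pays $179.80; OOP now $2,359.50.
Claim 3 — $7,100: deductible already satisfied, so traveler's share is 10% × $7,100 = $710. Cost to traveler: $710. OOP to date $3,069.50.

$710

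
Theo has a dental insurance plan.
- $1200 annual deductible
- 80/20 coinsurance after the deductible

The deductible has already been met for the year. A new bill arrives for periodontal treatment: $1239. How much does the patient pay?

$247.80

With the deductible met, the entire $1239 is subject to coinsurance.
20% of $1239 = $247.80 falls to the patient.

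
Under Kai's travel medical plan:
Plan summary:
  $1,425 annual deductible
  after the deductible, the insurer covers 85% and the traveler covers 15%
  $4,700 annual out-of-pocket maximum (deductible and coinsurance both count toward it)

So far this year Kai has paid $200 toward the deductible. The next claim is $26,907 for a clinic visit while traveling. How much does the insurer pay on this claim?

$200 of the $1,425 deductible is already met, leaving $1,225.
After the $1,225 deductible portion, $26,907 − $1,225 = $25,682 is subject to coinsurance.
15% of $25,682 = $3,852.30 falls to the traveler.
Traveler responsibility before any cap: $1,225 + $3,852.30 = $5,077.30.
That would bring total out-of-pocket to $5,277.30, past the $4,700 cap. The traveler is capped at $4,700 − $200 = $4,500 on this claim.
The insurer covers the remainder: $26,907 − $4,500 = $22,407.

$22,407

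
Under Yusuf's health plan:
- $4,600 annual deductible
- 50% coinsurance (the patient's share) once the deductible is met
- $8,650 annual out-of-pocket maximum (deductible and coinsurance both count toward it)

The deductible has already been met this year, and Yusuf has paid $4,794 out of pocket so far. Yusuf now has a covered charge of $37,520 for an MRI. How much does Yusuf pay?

With the deductible met, the entire $37,520 is subject to coinsurance.
Patient's 50% share of $37,520 is $18,760.
Adding $18,760 to the $4,794 already spent would give $23,554, which exceeds the $8,650 cap; the patient pays just $8,650 − $4,794 = $3,856.

$3,856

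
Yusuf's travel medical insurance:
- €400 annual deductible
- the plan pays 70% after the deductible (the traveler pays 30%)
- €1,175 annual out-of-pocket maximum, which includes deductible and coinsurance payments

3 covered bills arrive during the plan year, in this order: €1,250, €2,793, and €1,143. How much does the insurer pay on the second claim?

Claim 1 — €1,250: €400 finishes the deductible; €850 goes to coinsurance; coinsurance €850 × 30% = €255. Traveler pays €655; OOP now €655. Insurer: €1,250 − €655 = €595.
Claim 2 — €2,793: 30% coinsurance on €2,793 = €837.90. OOP would hit €1,492.90 > €1,175, so the cap limits the traveler to €1,175 − €655 = €520. Insurer: €2,793 − €520 = €2,273.

€2,273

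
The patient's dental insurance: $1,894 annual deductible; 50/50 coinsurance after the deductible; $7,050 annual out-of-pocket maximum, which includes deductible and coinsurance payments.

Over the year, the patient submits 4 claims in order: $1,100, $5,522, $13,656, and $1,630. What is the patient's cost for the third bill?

Claim 1 ($1,100): all of it applies to the deductible. Cost to patient: $1,100. OOP to date $1,100.
Claim 2 ($5,522): deductible takes $794, $4,728 remains; patient's 50% is $2,364. Patient owes $3,158 (running OOP $4,258).
Claim 3 ($13,656): deductible met; 50% of $13,656 = $6,828. That would push OOP to $11,086, over the $7,050 cap, so patient pays $7,050 − $4,258 = $2,792.

$2,792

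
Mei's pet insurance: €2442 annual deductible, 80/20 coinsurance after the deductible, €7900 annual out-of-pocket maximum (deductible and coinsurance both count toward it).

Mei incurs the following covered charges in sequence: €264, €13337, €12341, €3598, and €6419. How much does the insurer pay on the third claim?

€9872.80

Bill 1, €264: fully absorbed by the deductible. Owner pays €264; OOP now €264. Insurer: €264 − €264 = €0.
Bill 2, €13337: €2178 finishes the deductible; €11159 goes to coinsurance; owner's 20% is €2231.80. Owner pays €4409.80; OOP now €4673.80. Plan pays €13337 − €4409.80 = €8927.20.
Bill 3, €12341: deductible met; 20% of €12341 = €2468.20. Owner pays €2468.20; OOP now €7142. Insurer: €12341 − €2468.20 = €9872.80.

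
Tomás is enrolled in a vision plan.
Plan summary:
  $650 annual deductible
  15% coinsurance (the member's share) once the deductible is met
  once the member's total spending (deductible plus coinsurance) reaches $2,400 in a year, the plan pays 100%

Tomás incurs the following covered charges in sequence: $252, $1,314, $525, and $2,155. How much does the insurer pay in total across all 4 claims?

$3,056.60

#1 ($252): fully absorbed by the deductible. Cost to member: $252. OOP to date $252. Insurer: $252 − $252 = $0.
#2 ($1,314): $398 to deductible, leaving $916; coinsurance $916 × 15% = $137.40. Member owes $535.40 (running OOP $787.40). Plan pays $1,314 − $535.40 = $778.60.
#3 ($525): deductible met; 15% of $525 = $78.75. Member pays $78.75; OOP now $866.15. Insurer: $525 − $78.75 = $446.25.
#4 ($2,155): deductible already satisfied, so member's share is 15% × $2,155 = $323.25. Member owes $323.25 (running OOP $1,189.40). Insurer: $2,155 − $323.25 = $1,831.75.
Insurer total: $0 + $778.60 + $446.25 + $1,831.75 = $3,056.60.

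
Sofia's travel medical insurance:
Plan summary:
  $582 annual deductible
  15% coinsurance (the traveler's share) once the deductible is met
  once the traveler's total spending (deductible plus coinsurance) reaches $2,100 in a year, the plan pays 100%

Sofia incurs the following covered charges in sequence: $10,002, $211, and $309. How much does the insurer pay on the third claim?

$262.65

Claim 1 ($10,002): $582 finishes the deductible; $9,420 goes to coinsurance; coinsurance $9,420 × 15% = $1,413. Traveler owes $1,995 (running OOP $1,995). Insurer: $10,002 − $1,995 = $8,007.
Claim 2 ($211): deductible already satisfied, so traveler's share is 15% × $211 = $31.65. Cost to traveler: $31.65. OOP to date $2,026.65. Plan pays $211 − $31.65 = $179.35.
Claim 3 ($309): deductible already satisfied, so traveler's share is 15% × $309 = $46.35. Traveler owes $46.35 (running OOP $2,073). Plan pays $309 − $46.35 = $262.65.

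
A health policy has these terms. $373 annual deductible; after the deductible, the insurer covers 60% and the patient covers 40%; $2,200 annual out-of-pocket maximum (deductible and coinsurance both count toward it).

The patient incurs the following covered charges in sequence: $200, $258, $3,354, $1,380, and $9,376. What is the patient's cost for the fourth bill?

Claim 1 — $200: fully absorbed by the deductible. Patient owes $200 (running OOP $200).
Claim 2 — $258: deductible takes $173, $85 remains; patient's 40% is $34. Patient pays $207; OOP now $407.
Claim 3 — $3,354: 40% coinsurance on $3,354 = $1,341.60. Patient pays $1,341.60; OOP now $1,748.60.
Claim 4 — $1,380: 40% coinsurance on $1,380 = $552. Adding that to $1,748.60 gives $2,300.60, past the $2,200 cap; patient pays only $2,200 − $1,748.60 = $451.40.

$451.40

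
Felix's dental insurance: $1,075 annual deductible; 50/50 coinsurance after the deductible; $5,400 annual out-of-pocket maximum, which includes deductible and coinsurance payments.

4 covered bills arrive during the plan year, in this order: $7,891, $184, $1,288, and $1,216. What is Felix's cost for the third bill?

Claim 1 — $7,891: deductible takes $1,075, $6,816 remains; patient's 50% is $3,408. Patient owes $4,483 (running OOP $4,483).
Claim 2 — $184: 50% coinsurance on $184 = $92. Cost to patient: $92. OOP to date $4,575.
Claim 3 — $1,288: deductible already satisfied, so patient's share is 50% × $1,288 = $644. Patient owes $644 (running OOP $5,219).

$644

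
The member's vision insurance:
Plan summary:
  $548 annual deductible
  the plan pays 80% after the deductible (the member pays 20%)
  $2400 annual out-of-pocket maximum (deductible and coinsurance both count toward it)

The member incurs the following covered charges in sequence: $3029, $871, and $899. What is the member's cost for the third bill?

#1 ($3029): deductible takes $548, $2481 remains; member's 20% is $496.20. Member owes $1044.20 (running OOP $1044.20).
#2 ($871): deductible already satisfied, so member's share is 20% × $871 = $174.20. Member owes $174.20 (running OOP $1218.40).
#3 ($899): deductible met; 20% of $899 = $179.80. Member owes $179.80 (running OOP $1398.20).

$179.80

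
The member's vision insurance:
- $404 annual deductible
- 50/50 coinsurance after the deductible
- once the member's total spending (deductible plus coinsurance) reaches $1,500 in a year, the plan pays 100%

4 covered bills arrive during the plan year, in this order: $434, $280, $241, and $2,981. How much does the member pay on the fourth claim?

Bill 1, $434: deductible takes $404, $30 remains; 50% of $30 = $15. Cost to member: $419. OOP to date $419.
Bill 2, $280: 50% coinsurance on $280 = $140. Cost to member: $140. OOP to date $559.
Bill 3, $241: deductible already satisfied, so member's share is 50% × $241 = $120.50. Member pays $120.50; OOP now $679.50.
Bill 4, $2,981: deductible met; 50% of $2,981 = $1,490.50. OOP would hit $2,170 > $1,500, so the cap limits the member to $1,500 − $679.50 = $820.50.

$820.50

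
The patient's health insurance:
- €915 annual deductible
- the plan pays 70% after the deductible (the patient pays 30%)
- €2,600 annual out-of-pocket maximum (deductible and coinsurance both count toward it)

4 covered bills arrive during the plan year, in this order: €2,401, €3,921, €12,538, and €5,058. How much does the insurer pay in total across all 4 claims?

€21,318

Bill 1, €2,401: €915 to deductible, leaving €1,486; coinsurance €1,486 × 30% = €445.80. Patient pays €1,360.80; OOP now €1,360.80. Plan pays €2,401 − €1,360.80 = €1,040.20.
Bill 2, €3,921: 30% coinsurance on €3,921 = €1,176.30. Patient pays €1,176.30; OOP now €2,537.10. Insurer: €3,921 − €1,176.30 = €2,744.70.
Bill 3, €12,538: 30% coinsurance on €12,538 = €3,761.40. That would push OOP to €6,298.50, over the €2,600 cap, so patient pays €2,600 − €2,537.10 = €62.90. Insurer: €12,538 − €62.90 = €12,475.10.
Bill 4, €5,058: deductible met; 30% of €5,058 = €1,517.40. That would push OOP to €4,117.40, over the €2,600 cap, so patient pays €2,600 − €2,600 = €0. Insurer: €5,058 − €0 = €5,058.
Insurer total: €1,040.20 + €2,744.70 + €12,475.10 + €5,058 = €21,318.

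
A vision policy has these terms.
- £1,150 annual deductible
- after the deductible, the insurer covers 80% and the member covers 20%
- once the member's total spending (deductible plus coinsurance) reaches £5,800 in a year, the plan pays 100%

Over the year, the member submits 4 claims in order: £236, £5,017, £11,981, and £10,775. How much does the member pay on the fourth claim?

£1,433.20

#1 (£236): entire amount goes to the deductible. Member owes £236 (running OOP £236).
#2 (£5,017): deductible takes £914, £4,103 remains; coinsurance £4,103 × 20% = £820.60. Member owes £1,734.60 (running OOP £1,970.60).
#3 (£11,981): deductible met; 20% of £11,981 = £2,396.20. Member owes £2,396.20 (running OOP £4,366.80).
#4 (£10,775): deductible already satisfied, so member's share is 20% × £10,775 = £2,155. OOP would hit £6,521.80 > £5,800, so the cap limits the member to £5,800 − £4,366.80 = £1,433.20.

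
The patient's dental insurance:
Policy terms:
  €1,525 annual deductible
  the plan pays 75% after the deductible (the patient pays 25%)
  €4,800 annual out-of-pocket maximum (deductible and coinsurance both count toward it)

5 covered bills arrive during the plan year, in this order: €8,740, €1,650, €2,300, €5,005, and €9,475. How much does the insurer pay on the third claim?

€1,725

Bill 1, €8,740: deductible takes €1,525, €7,215 remains; patient's 25% is €1,803.75. Cost to patient: €3,328.75. OOP to date €3,328.75. Plan pays €8,740 − €3,328.75 = €5,411.25.
Bill 2, €1,650: deductible met; 25% of €1,650 = €412.50. Cost to patient: €412.50. OOP to date €3,741.25. Plan pays €1,650 − €412.50 = €1,237.50.
Bill 3, €2,300: deductible met; 25% of €2,300 = €575. Patient pays €575; OOP now €4,316.25. Insurer: €2,300 − €575 = €1,725.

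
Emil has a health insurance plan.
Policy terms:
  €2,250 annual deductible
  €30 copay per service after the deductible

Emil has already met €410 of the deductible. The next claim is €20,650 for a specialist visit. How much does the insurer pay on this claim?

€410 of the €2,250 deductible is already met, leaving €1,840.
After the €1,840 deductible portion, €20,650 − €1,840 = €18,810 is subject to the copay.
Copay on this service: €30.
That puts the patient's cost at €1,840 + €30 = €1,870.
Insurer pays the balance: €20,650 − €1,870 = €18,780.

€18,780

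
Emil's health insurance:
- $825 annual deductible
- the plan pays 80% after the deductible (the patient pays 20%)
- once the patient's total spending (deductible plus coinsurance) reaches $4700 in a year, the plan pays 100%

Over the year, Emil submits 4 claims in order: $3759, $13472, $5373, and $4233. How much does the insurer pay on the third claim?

Claim 1 ($3759): deductible takes $825, $2934 remains; 20% of $2934 = $586.80. Patient pays $1411.80; OOP now $1411.80. Plan pays $3759 − $1411.80 = $2347.20.
Claim 2 ($13472): deductible already satisfied, so patient's share is 20% × $13472 = $2694.40. Cost to patient: $2694.40. OOP to date $4106.20. Plan pays $13472 − $2694.40 = $10777.60.
Claim 3 ($5373): 20% coinsurance on $5373 = $1074.60. OOP would hit $5180.80 > $4700, so the cap limits the patient to $4700 − $4106.20 = $593.80. Plan pays $5373 − $593.80 = $4779.20.

$4779.20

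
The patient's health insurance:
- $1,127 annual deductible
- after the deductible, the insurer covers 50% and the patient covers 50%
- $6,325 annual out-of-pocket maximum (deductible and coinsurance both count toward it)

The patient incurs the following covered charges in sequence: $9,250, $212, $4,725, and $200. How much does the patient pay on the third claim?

$1,030.50

Claim 1 ($9,250): deductible takes $1,127, $8,123 remains; 50% of $8,123 = $4,061.50. Patient pays $5,188.50; OOP now $5,188.50.
Claim 2 ($212): 50% coinsurance on $212 = $106. Patient pays $106; OOP now $5,294.50.
Claim 3 ($4,725): 50% coinsurance on $4,725 = $2,362.50. OOP would hit $7,657 > $6,325, so the cap limits the patient to $6,325 − $5,294.50 = $1,030.50.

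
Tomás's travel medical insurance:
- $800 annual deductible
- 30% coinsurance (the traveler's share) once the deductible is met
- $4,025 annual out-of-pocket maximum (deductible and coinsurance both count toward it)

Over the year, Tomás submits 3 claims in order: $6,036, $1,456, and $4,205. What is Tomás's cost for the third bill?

Bill 1, $6,036: deductible takes $800, $5,236 remains; 30% of $5,236 = $1,570.80. Traveler pays $2,370.80; OOP now $2,370.80.
Bill 2, $1,456: 30% coinsurance on $1,456 = $436.80. Cost to traveler: $436.80. OOP to date $2,807.60.
Bill 3, $4,205: deductible met; 30% of $4,205 = $1,261.50. Adding that to $2,807.60 gives $4,069.10, past the $4,025 cap; traveler pays only $4,025 − $2,807.60 = $1,217.40.

$1,217.40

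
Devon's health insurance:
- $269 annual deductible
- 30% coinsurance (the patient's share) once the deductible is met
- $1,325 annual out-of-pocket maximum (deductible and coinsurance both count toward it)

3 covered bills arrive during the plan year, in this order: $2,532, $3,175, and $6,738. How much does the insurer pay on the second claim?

#1 ($2,532): $269 to deductible, leaving $2,263; coinsurance $2,263 × 30% = $678.90. Patient owes $947.90 (running OOP $947.90). Plan pays $2,532 − $947.90 = $1,584.10.
#2 ($3,175): 30% coinsurance on $3,175 = $952.50. Adding that to $947.90 gives $1,900.40, past the $1,325 cap; patient pays only $1,325 − $947.90 = $377.10. Plan pays $3,175 − $377.10 = $2,797.90.

$2,797.90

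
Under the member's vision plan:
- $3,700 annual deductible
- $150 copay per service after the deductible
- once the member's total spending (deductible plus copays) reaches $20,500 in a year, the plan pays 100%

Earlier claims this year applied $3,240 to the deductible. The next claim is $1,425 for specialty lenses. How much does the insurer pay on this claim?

$815

$3,240 of the $3,700 deductible is already met, leaving $460.
The remaining $965 (= $1,425 − $460) moves to the copay.
Copay on this service: $150.
So the member owes $460 + $150 = $610 before any cap.
Cumulative spending $3,240 + $610 = $3,850 stays under the $20,500 maximum.
The insurer covers the remainder: $1,425 − $610 = $815.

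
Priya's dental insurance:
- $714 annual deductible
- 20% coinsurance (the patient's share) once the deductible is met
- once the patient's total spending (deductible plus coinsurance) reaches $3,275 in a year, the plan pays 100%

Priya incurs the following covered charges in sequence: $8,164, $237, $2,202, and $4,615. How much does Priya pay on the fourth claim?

Bill 1, $8,164: deductible takes $714, $7,450 remains; coinsurance $7,450 × 20% = $1,490. Cost to patient: $2,204. OOP to date $2,204.
Bill 2, $237: 20% coinsurance on $237 = $47.40. Patient owes $47.40 (running OOP $2,251.40).
Bill 3, $2,202: 20% coinsurance on $2,202 = $440.40. Cost to patient: $440.40. OOP to date $2,691.80.
Bill 4, $4,615: deductible already satisfied, so patient's share is 20% × $4,615 = $923. That would push OOP to $3,614.80, over the $3,275 cap, so patient pays $3,275 − $2,691.80 = $583.20.

$583.20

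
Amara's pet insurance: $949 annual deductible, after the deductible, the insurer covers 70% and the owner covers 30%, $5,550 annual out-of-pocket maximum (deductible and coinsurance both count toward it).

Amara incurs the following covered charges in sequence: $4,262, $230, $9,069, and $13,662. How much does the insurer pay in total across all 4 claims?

Claim 1 ($4,262): $949 to deductible, leaving $3,313; 30% of $3,313 = $993.90. Cost to owner: $1,942.90. OOP to date $1,942.90. Plan pays $4,262 − $1,942.90 = $2,319.10.
Claim 2 ($230): deductible already satisfied, so owner's share is 30% × $230 = $69. Owner owes $69 (running OOP $2,011.90). Insurer: $230 − $69 = $161.
Claim 3 ($9,069): deductible met; 30% of $9,069 = $2,720.70. Owner owes $2,720.70 (running OOP $4,732.60). Plan pays $9,069 − $2,720.70 = $6,348.30.
Claim 4 ($13,662): deductible already satisfied, so owner's share is 30% × $13,662 = $4,098.60. That would push OOP to $8,831.20, over the $5,550 cap, so owner pays $5,550 − $4,732.60 = $817.40. Plan pays $13,662 − $817.40 = $12,844.60.
Insurer total: $2,319.10 + $161 + $6,348.30 + $12,844.60 = $21,673.

$21,673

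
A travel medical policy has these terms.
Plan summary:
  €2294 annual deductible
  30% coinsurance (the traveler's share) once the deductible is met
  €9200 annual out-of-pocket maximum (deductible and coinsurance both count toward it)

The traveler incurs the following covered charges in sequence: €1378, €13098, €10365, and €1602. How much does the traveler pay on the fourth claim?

#1 (€1378): all of it applies to the deductible. Traveler pays €1378; OOP now €1378.
#2 (€13098): deductible takes €916, €12182 remains; 30% of €12182 = €3654.60. Traveler pays €4570.60; OOP now €5948.60.
#3 (€10365): 30% coinsurance on €10365 = €3109.50. Traveler owes €3109.50 (running OOP €9058.10).
#4 (€1602): 30% coinsurance on €1602 = €480.60. OOP would hit €9538.70 > €9200, so the cap limits the traveler to €9200 − €9058.10 = €141.90.

€141.90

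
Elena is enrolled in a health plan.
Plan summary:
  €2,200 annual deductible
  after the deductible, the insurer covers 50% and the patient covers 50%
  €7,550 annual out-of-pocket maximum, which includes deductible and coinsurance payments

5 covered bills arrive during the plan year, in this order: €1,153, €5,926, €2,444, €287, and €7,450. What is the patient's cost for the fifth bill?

Bill 1, €1,153: entire amount goes to the deductible. Cost to patient: €1,153. OOP to date €1,153.
Bill 2, €5,926: €1,047 finishes the deductible; €4,879 goes to coinsurance; patient's 50% is €2,439.50. Cost to patient: €3,486.50. OOP to date €4,639.50.
Bill 3, €2,444: deductible already satisfied, so patient's share is 50% × €2,444 = €1,222. Patient pays €1,222; OOP now €5,861.50.
Bill 4, €287: deductible already satisfied, so patient's share is 50% × €287 = €143.50. Patient owes €143.50 (running OOP €6,005).
Bill 5, €7,450: deductible already satisfied, so patient's share is 50% × €7,450 = €3,725. That would push OOP to €9,730, over the €7,550 cap, so patient pays €7,550 − €6,005 = €1,545.

€1,545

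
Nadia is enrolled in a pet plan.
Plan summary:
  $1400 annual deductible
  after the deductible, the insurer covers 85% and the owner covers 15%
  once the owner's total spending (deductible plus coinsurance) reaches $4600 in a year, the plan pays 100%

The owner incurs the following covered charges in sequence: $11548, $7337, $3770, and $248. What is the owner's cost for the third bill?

$565.50

Claim 1 — $11548: $1400 finishes the deductible; $10148 goes to coinsurance; coinsurance $10148 × 15% = $1522.20. Owner owes $2922.20 (running OOP $2922.20).
Claim 2 — $7337: 15% coinsurance on $7337 = $1100.55. Cost to owner: $1100.55. OOP to date $4022.75.
Claim 3 — $3770: deductible met; 15% of $3770 = $565.50. Cost to owner: $565.50. OOP to date $4588.25.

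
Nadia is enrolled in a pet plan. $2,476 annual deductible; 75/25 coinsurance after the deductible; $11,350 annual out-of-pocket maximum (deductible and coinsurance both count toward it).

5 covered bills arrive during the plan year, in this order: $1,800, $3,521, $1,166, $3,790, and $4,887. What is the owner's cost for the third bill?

$291.50

Claim 1 — $1,800: fully absorbed by the deductible. Cost to owner: $1,800. OOP to date $1,800.
Claim 2 — $3,521: $676 to deductible, leaving $2,845; 25% of $2,845 = $711.25. Owner pays $1,387.25; OOP now $3,187.25.
Claim 3 — $1,166: deductible met; 25% of $1,166 = $291.50. Owner pays $291.50; OOP now $3,478.75.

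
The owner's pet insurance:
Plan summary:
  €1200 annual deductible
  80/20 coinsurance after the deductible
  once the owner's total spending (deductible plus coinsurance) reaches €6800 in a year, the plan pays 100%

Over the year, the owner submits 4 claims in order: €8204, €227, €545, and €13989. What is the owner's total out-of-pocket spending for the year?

Bill 1, €8204: deductible takes €1200, €7004 remains; coinsurance €7004 × 20% = €1400.80. Owner pays €2600.80; OOP now €2600.80.
Bill 2, €227: 20% coinsurance on €227 = €45.40. Owner owes €45.40 (running OOP €2646.20).
Bill 3, €545: deductible already satisfied, so owner's share is 20% × €545 = €109. Owner pays €109; OOP now €2755.20.
Bill 4, €13989: 20% coinsurance on €13989 = €2797.80. Owner owes €2797.80 (running OOP €5553).
Total paid by the owner: €2600.80 + €45.40 + €109 + €2797.80 = €5553.

€5553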